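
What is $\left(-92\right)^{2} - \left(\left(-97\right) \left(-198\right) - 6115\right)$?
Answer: $-4627$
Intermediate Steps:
$\left(-92\right)^{2} - \left(\left(-97\right) \left(-198\right) - 6115\right) = 8464 - \left(19206 - 6115\right) = 8464 - 13091 = -4627$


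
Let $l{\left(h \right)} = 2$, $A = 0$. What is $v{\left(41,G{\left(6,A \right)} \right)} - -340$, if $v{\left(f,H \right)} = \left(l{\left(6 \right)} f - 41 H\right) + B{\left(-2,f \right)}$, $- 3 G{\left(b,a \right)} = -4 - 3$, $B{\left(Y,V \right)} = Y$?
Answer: $\frac{973}{3} \approx 324.33$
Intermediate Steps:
$G{\left(b,a \right)} = \frac{7}{3}$ ($G{\left(b,a \right)} = - \frac{-4 - 3}{3} = \left(- \frac{1}{3}\right) \left(-7\right) = \frac{7}{3}$)
$v{\left(f,H \right)} = -2 - 41 H + 2 f$ ($v{\left(f,H \right)} = \left(2 f - 41 H\right) - 2 = \left(- 41 H + 2 f\right) - 2 = -2 - 41 H + 2 f$)
$v{\left(41,G{\left(6,A \right)} \right)} - -340 = \left(-2 - \frac{287}{3} + 2 \cdot 41\right) - -340 = \left(-2 - \frac{287}{3} + 82\right) + 340 = - \frac{47}{3} + 340 = \frac{973}{3}$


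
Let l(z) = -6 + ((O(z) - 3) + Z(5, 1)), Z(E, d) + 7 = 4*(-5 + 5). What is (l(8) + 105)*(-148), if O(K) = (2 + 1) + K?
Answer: -14800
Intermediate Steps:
Z(E, d) = -7 (Z(E, d) = -7 + 4*(-5 + 5) = -7 + 4*0 = -7 + 0 = -7)
O(K) = 3 + K
l(z) = -13 + z (l(z) = -6 + (((3 + z) - 3) - 7) = -6 + (z - 7) = -6 + (-7 + z) = -13 + z)
(l(8) + 105)*(-148) = ((-13 + 8) + 105)*(-148) = (-5 + 105)*(-148) = 100*(-148) = -14800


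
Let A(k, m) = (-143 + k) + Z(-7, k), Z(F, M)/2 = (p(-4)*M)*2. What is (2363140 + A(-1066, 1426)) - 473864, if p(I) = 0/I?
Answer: 1888067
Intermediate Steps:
p(I) = 0
Z(F, M) = 0 (Z(F, M) = 2*((0*M)*2) = 2*(0*2) = 2*0 = 0)
A(k, m) = -143 + k (A(k, m) = (-143 + k) + 0 = -143 + k)
(2363140 + A(-1066, 1426)) - 473864 = (2363140 + (-143 - 1066)) - 473864 = (2363140 - 1209) - 473864 = 2361931 - 473864 = 1888067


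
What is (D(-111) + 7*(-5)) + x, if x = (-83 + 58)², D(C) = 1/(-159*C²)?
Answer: 1155833009/1959039 ≈ 590.00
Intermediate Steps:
D(C) = -1/(159*C²)
x = 625 (x = (-25)² = 625)
(D(-111) + 7*(-5)) + x = (-1/159/(-111)² + 7*(-5)) + 625 = (-1/159*1/12321 - 35) + 625 = (-1/1959039 - 35) + 625 = -68566366/1959039 + 625 = 1155833009/1959039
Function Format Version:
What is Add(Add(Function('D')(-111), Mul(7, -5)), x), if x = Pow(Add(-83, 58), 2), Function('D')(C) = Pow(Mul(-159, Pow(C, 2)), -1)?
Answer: Rational(1155833009, 1959039) ≈ 590.00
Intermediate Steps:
Function('D')(C) = Mul(Rational(-1, 159), Pow(C, -2))
x = 625 (x = Pow(-25, 2) = 625)
Add(Add(Function('D')(-111), Mul(7, -5)), x) = Add(Add(Mul(Rational(-1, 159), Pow(-111, -2)), Mul(7, -5)), 625) = Add(Add(Mul(Rational(-1, 159), Rational(1, 12321)), -35), 625) = Add(Add(Rational(-1, 1959039), -35), 625) = Add(Rational(-68566366, 1959039), 625) = Rational(1155833009, 1959039)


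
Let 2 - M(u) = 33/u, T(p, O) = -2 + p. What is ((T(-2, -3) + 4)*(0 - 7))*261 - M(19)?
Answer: -5/19 ≈ -0.26316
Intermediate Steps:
M(u) = 2 - 33/u
((T(-2, -3) + 4)*(0 - 7))*261 - M(19) = (((-2 - 2) + 4)*(0 - 7))*261 - (2 - 33/19) = ((-4 + 4)*(-7))*261 - (2 - 33*1/19) = (0*(-7))*261 - (2 - 33/19) = 0*261 - 1*5/19 = 0 - 5/19 = -5/19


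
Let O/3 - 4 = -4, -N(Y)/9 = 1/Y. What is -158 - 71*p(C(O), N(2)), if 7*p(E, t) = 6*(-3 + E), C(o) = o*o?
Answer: 172/7 ≈ 24.571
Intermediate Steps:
N(Y) = -9/Y
O = 0 (O = 12 + 3*(-4) = 12 - 12 = 0)
C(o) = o²
p(E, t) = -18/7 + 6*E/7 (p(E, t) = (6*(-3 + E))/7 = (-18 + 6*E)/7 = -18/7 + 6*E/7)
-158 - 71*p(C(O), N(2)) = -158 - 71*(-18/7 + (6/7)*0²) = -158 - 71*(-18/7 + (6/7)*0) = -158 - 71*(-18/7 + 0) = -158 - 71*(-18/7) = -158 + 1278/7 = 172/7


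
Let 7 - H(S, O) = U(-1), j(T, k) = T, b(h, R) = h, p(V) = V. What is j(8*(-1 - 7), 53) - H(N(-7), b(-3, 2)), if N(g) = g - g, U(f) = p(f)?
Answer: -72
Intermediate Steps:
U(f) = f
N(g) = 0
H(S, O) = 8 (H(S, O) = 7 - 1*(-1) = 7 + 1 = 8)
j(8*(-1 - 7), 53) - H(N(-7), b(-3, 2)) = 8*(-1 - 7) - 1*8 = 8*(-8) - 8 = -64 - 8 = -72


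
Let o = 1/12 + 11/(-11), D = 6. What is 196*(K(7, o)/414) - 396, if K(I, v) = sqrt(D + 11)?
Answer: -396 + 98*sqrt(17)/207 ≈ -394.05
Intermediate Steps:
o = -11/12 (o = 1*(1/12) + 11*(-1/11) = 1/12 - 1 = -11/12 ≈ -0.91667)
K(I, v) = sqrt(17) (K(I, v) = sqrt(6 + 11) = sqrt(17))
196*(K(7, o)/414) - 396 = 196*(sqrt(17)/414) - 396 = 98*sqrt(17)/207 - 396 = -396 + 98*sqrt(17)/207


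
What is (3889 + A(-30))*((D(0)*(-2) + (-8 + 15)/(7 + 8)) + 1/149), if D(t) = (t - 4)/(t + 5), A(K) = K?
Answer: 17882606/2235 ≈ 8001.2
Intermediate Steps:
D(t) = (-4 + t)/(5 + t)
(3889 + A(-30))*((D(0)*(-2) + (-8 + 15)/(7 + 8)) + 1/149) = (3889 - 30)*((((-4 + 0)/(5 + 0))*(-2) + (-8 + 15)/(7 + 8)) + 1/149) = 3859*(((-4/5)*(-2) + 7/15) + 1/149) = 3859*((((⅕)*(-4))*(-2) + 7*(1/15)) + 1/149) = 3859*((-⅘*(-2) + 7/15) + 1/149) = 3859*((8/5 + 7/15) + 1/149) = 3859*(31/15 + 1/149) = 3859*(4634/2235) = 17882606/2235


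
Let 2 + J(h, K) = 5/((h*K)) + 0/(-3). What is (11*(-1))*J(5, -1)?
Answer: 33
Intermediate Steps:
J(h, K) = -2 + 5/(K*h) (J(h, K) = -2 + (5/((h*K)) + 0/(-3)) = -2 + (5/((K*h)) + 0*(-⅓)) = -2 + (5*(1/(K*h)) + 0) = -2 + (5/(K*h) + 0) = -2 + 5/(K*h))
(11*(-1))*J(5, -1) = (11*(-1))*(-2 + 5/(-1*5)) = -11*(-2 + 5*(-1)*(⅕)) = -11*(-2 - 1) = -11*(-3) = 33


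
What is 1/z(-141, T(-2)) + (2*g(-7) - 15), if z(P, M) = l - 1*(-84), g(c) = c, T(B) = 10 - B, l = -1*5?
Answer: -2290/79 ≈ -28.987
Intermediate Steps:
l = -5
z(P, M) = 79 (z(P, M) = -5 - 1*(-84) = -5 + 84 = 79)
1/z(-141, T(-2)) + (2*g(-7) - 15) = 1/79 + (2*(-7) - 15) = 1/79 + (-14 - 15) = 1/79 - 29 = -2290/79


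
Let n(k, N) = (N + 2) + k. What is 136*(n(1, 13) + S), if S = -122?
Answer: -14416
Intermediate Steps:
n(k, N) = 2 + N + k (n(k, N) = (2 + N) + k = 2 + N + k)
136*(n(1, 13) + S) = 136*((2 + 13 + 1) - 122) = 136*(16 - 122) = 136*(-106) = -14416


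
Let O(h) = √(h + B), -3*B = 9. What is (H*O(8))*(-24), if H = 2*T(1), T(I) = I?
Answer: -48*√5 ≈ -107.33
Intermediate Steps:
B = -3 (B = -⅓*9 = -3)
O(h) = √(-3 + h) (O(h) = √(h - 3) = √(-3 + h))
H = 2 (H = 2*1 = 2)
(H*O(8))*(-24) = (2*√(-3 + 8))*(-24) = (2*√5)*(-24) = -48*√5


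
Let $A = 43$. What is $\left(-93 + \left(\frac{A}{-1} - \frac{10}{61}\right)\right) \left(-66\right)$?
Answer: $\frac{548196}{61} \approx 8986.8$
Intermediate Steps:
$\left(-93 + \left(\frac{A}{-1} - \frac{10}{61}\right)\right) \left(-66\right) = \left(-93 + \left(\frac{43}{-1} - \frac{10}{61}\right)\right) \left(-66\right) = \left(-93 + \left(43 \left(-1\right) - \frac{10}{61}\right)\right) \left(-66\right) = \left(-93 - \frac{2633}{61}\right) \left(-66\right) = \left(- \frac{8306}{61}\right) \left(-66\right) = \frac{548196}{61}$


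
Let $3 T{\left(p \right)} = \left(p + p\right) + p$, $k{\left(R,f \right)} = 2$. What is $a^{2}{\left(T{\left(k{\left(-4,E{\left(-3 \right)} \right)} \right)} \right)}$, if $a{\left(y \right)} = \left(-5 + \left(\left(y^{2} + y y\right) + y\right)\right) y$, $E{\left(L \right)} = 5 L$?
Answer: $100$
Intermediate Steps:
$T{\left(p \right)} = p$ ($T{\left(p \right)} = \frac{\left(p + p\right) + p}{3} = \frac{2 p + p}{3} = \frac{3 p}{3} = p$)
$a{\left(y \right)} = y \left(-5 + y + 2 y^{2}\right)$ ($a{\left(y \right)} = \left(-5 + \left(\left(y^{2} + y^{2}\right) + y\right)\right) y = \left(-5 + \left(2 y^{2} + y\right)\right) y = \left(-5 + \left(y + 2 y^{2}\right)\right) y = \left(-5 + y + 2 y^{2}\right) y = y \left(-5 + y + 2 y^{2}\right)$)
$a^{2}{\left(T{\left(k{\left(-4,E{\left(-3 \right)} \right)} \right)} \right)} = \left(2 \left(-5 + 2 + 2 \cdot 2^{2}\right)\right)^{2} = \left(2 \left(-5 + 2 + 2 \cdot 4\right)\right)^{2} = \left(2 \left(-5 + 2 + 8\right)\right)^{2} = \left(2 \cdot 5\right)^{2} = 10^{2} = 100$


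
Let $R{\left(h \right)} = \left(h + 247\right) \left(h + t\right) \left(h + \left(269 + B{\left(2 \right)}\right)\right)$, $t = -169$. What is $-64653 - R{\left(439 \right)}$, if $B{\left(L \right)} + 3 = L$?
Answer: $-131015193$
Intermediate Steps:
$B{\left(L \right)} = -3 + L$
$R{\left(h \right)} = \left(-169 + h\right) \left(247 + h\right) \left(268 + h\right)$ ($R{\left(h \right)} = \left(h + 247\right) \left(h - 169\right) \left(h + \left(269 + \left(-3 + 2\right)\right)\right) = \left(247 + h\right) \left(-169 + h\right) \left(h + \left(269 - 1\right)\right) = \left(-169 + h\right) \left(247 + h\right) \left(h + 268\right) = \left(-169 + h\right) \left(247 + h\right) \left(268 + h\right)$)
$-64653 - R{\left(439 \right)} = -64653 - \left(-11187124 + 439^{3} - 9148321 + 346 \cdot 439^{2}\right) = -64653 - \left(-11187124 + 84604519 - 9148321 + 346 \cdot 192721\right) = -64653 - \left(-11187124 + 84604519 - 9148321 + 66681466\right) = -64653 - 130950540 = -131015193$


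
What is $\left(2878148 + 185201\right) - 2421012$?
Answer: $642337$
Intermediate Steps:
$\left(2878148 + 185201\right) - 2421012 = 3063349 - 2421012 = 642337$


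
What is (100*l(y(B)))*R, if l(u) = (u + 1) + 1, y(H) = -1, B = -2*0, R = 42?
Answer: 4200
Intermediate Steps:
B = 0
l(u) = 2 + u (l(u) = (1 + u) + 1 = 2 + u)
(100*l(y(B)))*R = (100*(2 - 1))*42 = (100*1)*42 = 100*42 = 4200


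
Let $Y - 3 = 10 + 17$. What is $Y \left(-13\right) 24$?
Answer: $-9360$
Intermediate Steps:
$Y = 30$ ($Y = 3 + \left(10 + 17\right) = 3 + 27 = 30$)
$Y \left(-13\right) 24 = 30 \left(-13\right) 24 = \left(-390\right) 24 = -9360$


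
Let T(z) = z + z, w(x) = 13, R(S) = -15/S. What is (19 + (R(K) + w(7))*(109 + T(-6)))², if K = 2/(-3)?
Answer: 47955625/4 ≈ 1.1989e+7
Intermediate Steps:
K = -⅔ (K = 2*(-⅓) = -⅔ ≈ -0.66667)
T(z) = 2*z
(19 + (R(K) + w(7))*(109 + T(-6)))² = (19 + (-15/(-⅔) + 13)*(109 + 2*(-6)))² = (19 + (-15*(-3/2) + 13)*(109 - 12))² = (19 + (45/2 + 13)*97)² = (19 + (71/2)*97)² = (19 + 6887/2)² = (6925/2)² = 47955625/4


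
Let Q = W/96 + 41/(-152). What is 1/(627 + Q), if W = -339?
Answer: 608/378905 ≈ 0.0016046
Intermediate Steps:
Q = -2311/608 (Q = -339/96 + 41/(-152) = -339*1/96 + 41*(-1/152) = -113/32 - 41/152 = -2311/608 ≈ -3.8010)
1/(627 + Q) = 1/(627 - 2311/608) = 1/(378905/608) = 608/378905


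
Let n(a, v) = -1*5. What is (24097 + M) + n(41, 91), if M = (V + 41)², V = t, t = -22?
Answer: 24453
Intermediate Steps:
n(a, v) = -5
V = -22
M = 361 (M = (-22 + 41)² = 19² = 361)
(24097 + M) + n(41, 91) = (24097 + 361) - 5 = 24458 - 5 = 24453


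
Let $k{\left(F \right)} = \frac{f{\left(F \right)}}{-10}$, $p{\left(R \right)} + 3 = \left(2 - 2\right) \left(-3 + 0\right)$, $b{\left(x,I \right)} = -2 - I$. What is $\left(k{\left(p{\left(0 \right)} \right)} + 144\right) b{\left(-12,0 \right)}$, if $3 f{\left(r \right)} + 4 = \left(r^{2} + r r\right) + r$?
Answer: $- \frac{4309}{15} \approx -287.27$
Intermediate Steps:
$f{\left(r \right)} = - \frac{4}{3} + \frac{r}{3} + \frac{2 r^{2}}{3}$ ($f{\left(r \right)} = - \frac{4}{3} + \frac{\left(r^{2} + r r\right) + r}{3} = - \frac{4}{3} + \frac{\left(r^{2} + r^{2}\right) + r}{3} = - \frac{4}{3} + \frac{2 r^{2} + r}{3} = - \frac{4}{3} + \frac{r + 2 r^{2}}{3} = - \frac{4}{3} + \left(\frac{r}{3} + \frac{2 r^{2}}{3}\right) = - \frac{4}{3} + \frac{r}{3} + \frac{2 r^{2}}{3}$)
$p{\left(R \right)} = -3$ ($p{\left(R \right)} = -3 + \left(2 - 2\right) \left(-3 + 0\right) = -3 + 0 \left(-3\right) = -3 + 0 = -3$)
$k{\left(F \right)} = \frac{2}{15} - \frac{F^{2}}{15} - \frac{F}{30}$ ($k{\left(F \right)} = \frac{- \frac{4}{3} + \frac{F}{3} + \frac{2 F^{2}}{3}}{-10} = \left(- \frac{4}{3} + \frac{F}{3} + \frac{2 F^{2}}{3}\right) \left(- \frac{1}{10}\right) = \frac{2}{15} - \frac{F^{2}}{15} - \frac{F}{30}$)
$\left(k{\left(p{\left(0 \right)} \right)} + 144\right) b{\left(-12,0 \right)} = \left(\left(\frac{2}{15} - \frac{\left(-3\right)^{2}}{15} - - \frac{1}{10}\right) + 144\right) \left(-2 - 0\right) = \left(\left(\frac{2}{15} - \frac{3}{5} + \frac{1}{10}\right) + 144\right) \left(-2 + 0\right) = \left(\left(\frac{2}{15} - \frac{3}{5} + \frac{1}{10}\right) + 144\right) \left(-2\right) = \left(- \frac{11}{30} + 144\right) \left(-2\right) = \frac{4309}{30} \left(-2\right) = - \frac{4309}{15}$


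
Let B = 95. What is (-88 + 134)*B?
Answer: 4370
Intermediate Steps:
(-88 + 134)*B = (-88 + 134)*95 = 46*95 = 4370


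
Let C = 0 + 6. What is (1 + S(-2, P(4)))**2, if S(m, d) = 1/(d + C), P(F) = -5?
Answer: 4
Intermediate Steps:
C = 6
S(m, d) = 1/(6 + d) (S(m, d) = 1/(d + 6) = 1/(6 + d))
(1 + S(-2, P(4)))**2 = (1 + 1/(6 - 5))**2 = (1 + 1/1)**2 = (1 + 1)**2 = 2**2 = 4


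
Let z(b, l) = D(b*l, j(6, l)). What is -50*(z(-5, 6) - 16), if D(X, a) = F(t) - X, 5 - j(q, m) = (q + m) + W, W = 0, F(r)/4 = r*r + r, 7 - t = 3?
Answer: -4700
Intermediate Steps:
t = 4 (t = 7 - 1*3 = 7 - 3 = 4)
F(r) = 4*r + 4*r**2 (F(r) = 4*(r*r + r) = 4*(r**2 + r) = 4*(r + r**2) = 4*r + 4*r**2)
j(q, m) = 5 - m - q (j(q, m) = 5 - ((q + m) + 0) = 5 - ((m + q) + 0) = 5 - (m + q) = 5 + (-m - q) = 5 - m - q)
D(X, a) = 80 - X (D(X, a) = 4*4*(1 + 4) - X = 4*4*5 - X = 80 - X)
z(b, l) = 80 - b*l
-50*(z(-5, 6) - 16) = -50*((80 - 1*(-5)*6) - 16) = -50*((80 + 30) - 16) = -50*(110 - 16) = -50*94 = -4700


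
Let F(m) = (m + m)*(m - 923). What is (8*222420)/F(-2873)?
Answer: 222420/2726477 ≈ 0.081578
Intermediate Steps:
F(m) = 2*m*(-923 + m) (F(m) = (2*m)*(-923 + m) = 2*m*(-923 + m))
(8*222420)/F(-2873) = (8*222420)/((2*(-2873)*(-923 - 2873))) = 1779360/((2*(-2873)*(-3796))) = 1779360/21811816 = 1779360*(1/21811816) = 222420/2726477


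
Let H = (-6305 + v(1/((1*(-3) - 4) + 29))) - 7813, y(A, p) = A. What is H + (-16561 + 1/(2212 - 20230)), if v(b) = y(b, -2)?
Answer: -276386702/9009 ≈ -30679.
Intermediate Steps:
v(b) = b
H = -310595/22 (H = (-6305 + 1/((1*(-3) - 4) + 29)) - 7813 = (-6305 + 1/((-3 - 4) + 29)) - 7813 = (-6305 + 1/(-7 + 29)) - 7813 = (-6305 + 1/22) - 7813 = -138709/22 - 7813 = -310595/22 ≈ -14118.)
H + (-16561 + 1/(2212 - 20230)) = -310595/22 + (-16561 + 1/(2212 - 20230)) = -310595/22 + (-16561 + 1/(-18018)) = -310595/22 + (-16561 - 1/18018) = -310595/22 - 298396099/18018 = -276386702/9009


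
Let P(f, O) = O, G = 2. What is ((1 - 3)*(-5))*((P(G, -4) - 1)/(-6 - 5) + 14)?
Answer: 1590/11 ≈ 144.55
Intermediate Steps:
((1 - 3)*(-5))*((P(G, -4) - 1)/(-6 - 5) + 14) = ((1 - 3)*(-5))*((-4 - 1)/(-6 - 5) + 14) = (-2*(-5))*(-5/(-11) + 14) = 10*(-5*(-1/11) + 14) = 10*(5/11 + 14) = 10*(159/11) = 1590/11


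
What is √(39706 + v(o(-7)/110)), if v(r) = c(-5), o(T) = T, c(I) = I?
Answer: 37*√29 ≈ 199.25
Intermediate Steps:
v(r) = -5
√(39706 + v(o(-7)/110)) = √(39706 - 5) = √39701 = 37*√29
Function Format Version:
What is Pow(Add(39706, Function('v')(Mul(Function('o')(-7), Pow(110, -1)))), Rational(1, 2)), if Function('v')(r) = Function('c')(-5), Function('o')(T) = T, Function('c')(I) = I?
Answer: Mul(37, Pow(29, Rational(1, 2))) ≈ 199.25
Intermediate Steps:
Function('v')(r) = -5
Pow(Add(39706, Function('v')(Mul(Function('o')(-7), Pow(110, -1)))), Rational(1, 2)) = Pow(Add(39706, -5), Rational(1, 2)) = Pow(39701, Rational(1, 2)) = Mul(37, Pow(29, Rational(1, 2)))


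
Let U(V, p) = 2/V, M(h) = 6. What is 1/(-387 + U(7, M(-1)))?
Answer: -7/2707 ≈ -0.0025859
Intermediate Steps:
1/(-387 + U(7, M(-1))) = 1/(-387 + 2/7) = 1/(-2707/7) = -7/2707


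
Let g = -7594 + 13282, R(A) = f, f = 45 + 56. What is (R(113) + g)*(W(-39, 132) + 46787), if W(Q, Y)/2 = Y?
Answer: 272378239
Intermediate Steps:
f = 101
W(Q, Y) = 2*Y
R(A) = 101
g = 5688
(R(113) + g)*(W(-39, 132) + 46787) = (101 + 5688)*(2*132 + 46787) = 5789*(264 + 46787) = 5789*47051 = 272378239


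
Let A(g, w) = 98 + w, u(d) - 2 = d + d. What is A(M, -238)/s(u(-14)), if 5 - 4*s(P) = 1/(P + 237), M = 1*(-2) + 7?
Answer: -59080/527 ≈ -112.11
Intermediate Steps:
u(d) = 2 + 2*d (u(d) = 2 + (d + d) = 2 + 2*d)
M = 5 (M = -2 + 7 = 5)
s(P) = 5/4 - 1/(4*(237 + P)) (s(P) = 5/4 - 1/(4*(P + 237)) = 5/4 - 1/(4*(237 + P)))
A(M, -238)/s(u(-14)) = (98 - 238)/(((1184 + 5*(2 + 2*(-14)))/(4*(237 + (2 + 2*(-14)))))) = -140*4*(237 + (2 - 28))/(1184 + 5*(2 - 28)) = -140*4*(237 - 26)/(1184 + 5*(-26)) = -140*844/(1184 - 130) = -140/((¼)*(1/211)*1054) = -140/527/422 = -140*422/527 = -59080/527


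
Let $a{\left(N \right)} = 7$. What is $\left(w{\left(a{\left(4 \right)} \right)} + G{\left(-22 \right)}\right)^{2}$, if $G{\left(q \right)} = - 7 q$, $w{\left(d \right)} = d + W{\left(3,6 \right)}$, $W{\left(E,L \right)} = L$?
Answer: $27889$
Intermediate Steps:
$w{\left(d \right)} = 6 + d$ ($w{\left(d \right)} = d + 6 = 6 + d$)
$\left(w{\left(a{\left(4 \right)} \right)} + G{\left(-22 \right)}\right)^{2} = \left(\left(6 + 7\right) - -154\right)^{2} = \left(13 + 154\right)^{2} = 167^{2} = 27889$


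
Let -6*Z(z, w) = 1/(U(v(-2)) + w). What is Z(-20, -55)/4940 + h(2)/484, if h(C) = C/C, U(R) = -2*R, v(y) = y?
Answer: 378031/182908440 ≈ 0.0020668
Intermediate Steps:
Z(z, w) = -1/(6*(4 + w)) (Z(z, w) = -1/(6*(-2*(-2) + w)) = -1/(6*(4 + w)))
h(C) = 1
Z(-20, -55)/4940 + h(2)/484 = -1/(24 + 6*(-55))/4940 + 1/484 = -1/(24 - 330)*(1/4940) + 1*(1/484) = -1/(-306)*(1/4940) + 1/484 = -1*(-1/306)*(1/4940) + 1/484 = (1/306)*(1/4940) + 1/484 = 1/1511640 + 1/484 = 378031/182908440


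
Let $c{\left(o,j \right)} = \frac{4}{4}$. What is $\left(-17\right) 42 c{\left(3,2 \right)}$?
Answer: $-714$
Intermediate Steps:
$c{\left(o,j \right)} = 1$ ($c{\left(o,j \right)} = 4 \cdot \frac{1}{4} = 1$)
$\left(-17\right) 42 c{\left(3,2 \right)} = \left(-17\right) 42 \cdot 1 = \left(-714\right) 1 = -714$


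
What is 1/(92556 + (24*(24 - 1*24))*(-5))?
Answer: 1/92556 ≈ 1.0804e-5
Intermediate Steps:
1/(92556 + (24*(24 - 1*24))*(-5)) = 1/(92556 + (24*(24 - 24))*(-5)) = 1/(92556 + (24*0)*(-5)) = 1/(92556 + 0*(-5)) = 1/(92556 + 0) = 1/92556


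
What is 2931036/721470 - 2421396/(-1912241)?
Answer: 1225301963966/229937419045 ≈ 5.3288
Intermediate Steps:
2931036/721470 - 2421396/(-1912241) = 2931036*(1/721470) - 2421396*(-1/1912241) = 488506/120245 + 2421396/1912241 = 1225301963966/229937419045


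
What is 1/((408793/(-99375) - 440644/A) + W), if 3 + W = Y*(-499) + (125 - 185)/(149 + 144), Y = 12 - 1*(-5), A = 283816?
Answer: -2065958748750/17543855160251321 ≈ -0.00011776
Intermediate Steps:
Y = 17 (Y = 12 + 5 = 17)
W = -2486458/293 (W = -3 + (17*(-499) + (125 - 185)/(149 + 144)) = -3 + (-8483 - 60/293) = -3 - 2485579/293 = -2486458/293 ≈ -8486.2)
1/((408793/(-99375) - 440644/A) + W) = 1/((408793/(-99375) - 440644/283816) - 2486458/293) = 1/((408793*(-1/99375) - 440644*1/283816) - 2486458/293) = 1/((-408793/99375 - 110161/70954) - 2486458/293) = 1/(-39952747897/7051053750 - 2486458/293) = 1/(-17543855160251321/2065958748750) = -2065958748750/17543855160251321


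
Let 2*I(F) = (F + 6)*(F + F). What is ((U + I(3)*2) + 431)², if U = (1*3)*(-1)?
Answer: 232324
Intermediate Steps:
I(F) = F*(6 + F) (I(F) = ((F + 6)*(F + F))/2 = ((6 + F)*(2*F))/2 = (2*F*(6 + F))/2 = F*(6 + F))
U = -3 (U = 3*(-1) = -3)
((U + I(3)*2) + 431)² = ((-3 + (3*(6 + 3))*2) + 431)² = ((-3 + (3*9)*2) + 431)² = ((-3 + 27*2) + 431)² = ((-3 + 54) + 431)² = (51 + 431)² = 482² = 232324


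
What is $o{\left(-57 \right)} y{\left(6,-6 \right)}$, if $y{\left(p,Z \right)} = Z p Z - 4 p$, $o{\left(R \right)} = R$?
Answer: $-10944$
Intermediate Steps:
$y{\left(p,Z \right)} = - 4 p + p Z^{2}$ ($y{\left(p,Z \right)} = p Z^{2} - 4 p = - 4 p + p Z^{2}$)
$o{\left(-57 \right)} y{\left(6,-6 \right)} = - 57 \cdot 6 \left(-4 + \left(-6\right)^{2}\right) = - 57 \cdot 6 \left(-4 + 36\right) = - 57 \cdot 6 \cdot 32 = \left(-57\right) 192 = -10944$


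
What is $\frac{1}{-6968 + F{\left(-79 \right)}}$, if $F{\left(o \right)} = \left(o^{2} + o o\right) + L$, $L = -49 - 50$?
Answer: $\frac{1}{5415} \approx 0.00018467$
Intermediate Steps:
$L = -99$
$F{\left(o \right)} = -99 + 2 o^{2}$ ($F{\left(o \right)} = \left(o^{2} + o o\right) - 99 = \left(o^{2} + o^{2}\right) - 99 = 2 o^{2} - 99 = -99 + 2 o^{2}$)
$\frac{1}{-6968 + F{\left(-79 \right)}} = \frac{1}{-6968 - \left(99 - 2 \left(-79\right)^{2}\right)} = \frac{1}{-6968 + \left(-99 + 2 \cdot 6241\right)} = \frac{1}{-6968 + \left(-99 + 12482\right)} = \frac{1}{-6968 + 12383} = \frac{1}{5415}$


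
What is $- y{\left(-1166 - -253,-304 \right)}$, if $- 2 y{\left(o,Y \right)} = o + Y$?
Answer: $- \frac{1217}{2} \approx -608.5$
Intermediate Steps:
$y{\left(o,Y \right)} = - \frac{Y}{2} - \frac{o}{2}$ ($y{\left(o,Y \right)} = - \frac{o + Y}{2} = - \frac{Y + o}{2} = - \frac{Y}{2} - \frac{o}{2}$)
$- y{\left(-1166 - -253,-304 \right)} = - (\left(- \frac{1}{2}\right) \left(-304\right) - \frac{-1166 - -253}{2}) = - (152 - \frac{-1166 + 253}{2}) = - (152 - - \frac{913}{2}) = - (152 + \frac{913}{2}) = \left(-1\right) \frac{1217}{2} = - \frac{1217}{2}$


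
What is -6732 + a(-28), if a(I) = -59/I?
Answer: -188437/28 ≈ -6729.9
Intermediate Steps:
a(I) = -59/I
-6732 + a(-28) = -6732 - 59/(-28) = -6732 - 59*(-1/28) = -6732 + 59/28 = -188437/28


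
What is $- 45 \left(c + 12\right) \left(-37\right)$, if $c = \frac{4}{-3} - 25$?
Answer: $-23865$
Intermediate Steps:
$c = - \frac{79}{3}$ ($c = 4 \left(- \frac{1}{3}\right) - 25 = - \frac{4}{3} - 25 = - \frac{79}{3} \approx -26.333$)
$- 45 \left(c + 12\right) \left(-37\right) = - 45 \left(- \frac{79}{3} + 12\right) \left(-37\right) = \left(-45\right) \left(- \frac{43}{3}\right) \left(-37\right) = 645 \left(-37\right) = -23865$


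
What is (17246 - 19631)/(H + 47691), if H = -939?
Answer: -795/15584 ≈ -0.051014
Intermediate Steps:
(17246 - 19631)/(H + 47691) = (17246 - 19631)/(-939 + 47691) = -2385/46752 = -2385*1/46752 = -795/15584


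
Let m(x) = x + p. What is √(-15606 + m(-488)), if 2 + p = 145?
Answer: I*√15951 ≈ 126.3*I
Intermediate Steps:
p = 143 (p = -2 + 145 = 143)
m(x) = 143 + x (m(x) = x + 143 = 143 + x)
√(-15606 + m(-488)) = √(-15606 + (143 - 488)) = √(-15606 - 345) = √(-15951) = I*√15951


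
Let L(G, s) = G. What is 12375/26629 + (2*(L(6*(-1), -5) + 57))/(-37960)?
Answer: 233519421/505418420 ≈ 0.46203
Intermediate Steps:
12375/26629 + (2*(L(6*(-1), -5) + 57))/(-37960) = 12375/26629 + (2*(6*(-1) + 57))/(-37960) = 12375*(1/26629) + (2*(-6 + 57))*(-1/37960) = 12375/26629 + (2*51)*(-1/37960) = 12375/26629 + 102*(-1/37960) = 12375/26629 - 51/18980 = 233519421/505418420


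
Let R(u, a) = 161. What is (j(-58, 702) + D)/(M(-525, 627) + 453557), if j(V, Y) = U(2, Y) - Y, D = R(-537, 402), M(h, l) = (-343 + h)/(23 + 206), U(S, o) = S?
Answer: -123431/103863685 ≈ -0.0011884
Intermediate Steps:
M(h, l) = -343/229 + h/229 (M(h, l) = (-343 + h)/229 = (-343 + h)*(1/229) = -343/229 + h/229)
D = 161
j(V, Y) = 2 - Y
(j(-58, 702) + D)/(M(-525, 627) + 453557) = ((2 - 1*702) + 161)/((-343/229 + (1/229)*(-525)) + 453557) = ((2 - 702) + 161)/((-343/229 - 525/229) + 453557) = (-700 + 161)/(-868/229 + 453557) = -539/103863685/229 = -539*229/103863685 = -123431/103863685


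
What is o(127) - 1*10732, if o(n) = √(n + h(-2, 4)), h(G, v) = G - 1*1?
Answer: -10732 + 2*√31 ≈ -10721.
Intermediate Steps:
h(G, v) = -1 + G (h(G, v) = G - 1 = -1 + G)
o(n) = √(-3 + n) (o(n) = √(n + (-1 - 2)) = √(n - 3) = √(-3 + n))
o(127) - 1*10732 = √(-3 + 127) - 1*10732 = √124 - 10732 = 2*√31 - 10732 = -10732 + 2*√31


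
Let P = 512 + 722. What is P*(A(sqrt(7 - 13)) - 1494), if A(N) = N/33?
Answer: -1843596 + 1234*I*sqrt(6)/33 ≈ -1.8436e+6 + 91.596*I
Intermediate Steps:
P = 1234
A(N) = N/33 (A(N) = N*(1/33) = N/33)
P*(A(sqrt(7 - 13)) - 1494) = 1234*(sqrt(7 - 13)/33 - 1494) = 1234*(sqrt(-6)/33 - 1494) = 1234*((I*sqrt(6))/33 - 1494) = 1234*(I*sqrt(6)/33 - 1494) = 1234*(-1494 + I*sqrt(6)/33) = -1843596 + 1234*I*sqrt(6)/33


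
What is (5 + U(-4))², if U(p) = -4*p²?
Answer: 3481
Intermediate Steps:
(5 + U(-4))² = (5 - 4*(-4)²)² = (5 - 4*16)² = (5 - 64)² = (-59)² = 3481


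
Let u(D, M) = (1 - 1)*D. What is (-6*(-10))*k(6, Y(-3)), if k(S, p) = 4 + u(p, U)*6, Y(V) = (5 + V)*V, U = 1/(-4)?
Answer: 240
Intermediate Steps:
U = -¼ ≈ -0.25000
u(D, M) = 0 (u(D, M) = 0*D = 0)
Y(V) = V*(5 + V)
k(S, p) = 4 (k(S, p) = 4 + 0*6 = 4 + 0 = 4)
(-6*(-10))*k(6, Y(-3)) = -6*(-10)*4 = 60*4 = 240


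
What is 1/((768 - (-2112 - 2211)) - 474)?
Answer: 1/4617 ≈ 0.00021659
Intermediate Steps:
1/((768 - (-2112 - 2211)) - 474) = 1/((768 - 1*(-4323)) - 474) = 1/((768 + 4323) - 474) = 1/(5091 - 474) = 1/4617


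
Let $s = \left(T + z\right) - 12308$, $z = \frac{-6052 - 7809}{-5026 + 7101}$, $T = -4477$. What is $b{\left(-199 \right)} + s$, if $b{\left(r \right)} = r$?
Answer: $- \frac{424767}{25} \approx -16991.0$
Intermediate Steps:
$z = - \frac{167}{25}$ ($z = - \frac{13861}{2075} = \left(-13861\right) \frac{1}{2075} = - \frac{167}{25} \approx -6.68$)
$s = - \frac{419792}{25}$ ($s = \left(-4477 - \frac{167}{25}\right) - 12308 = - \frac{112092}{25} - 12308 = - \frac{419792}{25} \approx -16792.0$)
$b{\left(-199 \right)} + s = -199 - \frac{419792}{25} = - \frac{424767}{25}$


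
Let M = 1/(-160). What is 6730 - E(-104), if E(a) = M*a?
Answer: 134587/20 ≈ 6729.4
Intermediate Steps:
M = -1/160 ≈ -0.0062500
E(a) = -a/160
6730 - E(-104) = 6730 - (-1)*(-104)/160 = 6730 - 1*13/20 = 6730 - 13/20 = 134587/20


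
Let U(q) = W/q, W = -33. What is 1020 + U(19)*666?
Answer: -2598/19 ≈ -136.74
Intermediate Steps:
U(q) = -33/q
1020 + U(19)*666 = 1020 - 33/19*666 = 1020 - 21978/19 = -2598/19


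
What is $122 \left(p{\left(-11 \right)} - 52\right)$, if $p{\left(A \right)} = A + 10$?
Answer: $-6466$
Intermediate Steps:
$p{\left(A \right)} = 10 + A$
$122 \left(p{\left(-11 \right)} - 52\right) = 122 \left(\left(10 - 11\right) - 52\right) = 122 \left(-1 - 52\right) = 122 \left(-53\right) = -6466$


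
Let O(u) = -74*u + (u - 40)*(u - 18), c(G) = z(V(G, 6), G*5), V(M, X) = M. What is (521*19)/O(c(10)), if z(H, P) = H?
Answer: -9899/500 ≈ -19.798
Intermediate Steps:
c(G) = G
O(u) = -74*u + (-40 + u)*(-18 + u)
(521*19)/O(c(10)) = (521*19)/(720 + 10**2 - 132*10) = 9899/(720 + 100 - 1320) = 9899/(-500) = 9899*(-1/500) = -9899/500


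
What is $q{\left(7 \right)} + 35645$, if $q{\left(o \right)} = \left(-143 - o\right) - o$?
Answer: $35488$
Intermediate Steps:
$q{\left(o \right)} = -143 - 2 o$
$q{\left(7 \right)} + 35645 = \left(-143 - 14\right) + 35645 = -157 + 35645 = 35488$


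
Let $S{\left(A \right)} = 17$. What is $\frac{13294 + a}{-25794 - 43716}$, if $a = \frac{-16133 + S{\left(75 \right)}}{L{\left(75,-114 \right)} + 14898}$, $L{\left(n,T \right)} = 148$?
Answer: $- \frac{50001352}{261461865} \approx -0.19124$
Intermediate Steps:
$a = - \frac{8058}{7523}$ ($a = \frac{-16133 + 17}{148 + 14898} = - \frac{16116}{15046} = \left(-16116\right) \frac{1}{15046} = - \frac{8058}{7523} \approx -1.0711$)
$\frac{13294 + a}{-25794 - 43716} = \frac{13294 - \frac{8058}{7523}}{-25794 - 43716} = \frac{100002704}{7523 \left(-69510\right)} = \frac{100002704}{7523} \left(- \frac{1}{69510}\right) = - \frac{50001352}{261461865}$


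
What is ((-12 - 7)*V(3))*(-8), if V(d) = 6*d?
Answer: 2736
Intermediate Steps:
((-12 - 7)*V(3))*(-8) = ((-12 - 7)*(6*3))*(-8) = -19*18*(-8) = -342*(-8) = 2736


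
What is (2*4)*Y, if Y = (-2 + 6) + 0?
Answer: 32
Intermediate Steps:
Y = 4 (Y = 4 + 0 = 4)
(2*4)*Y = (2*4)*4 = 8*4 = 32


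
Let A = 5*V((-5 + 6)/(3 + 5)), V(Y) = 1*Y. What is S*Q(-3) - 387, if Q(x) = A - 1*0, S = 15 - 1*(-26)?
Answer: -2891/8 ≈ -361.38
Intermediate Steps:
V(Y) = Y
A = 5/8 (A = 5*((-5 + 6)/(3 + 5)) = 5*(1/8) = 5*(1*(⅛)) = 5*(⅛) = 5/8 ≈ 0.62500)
S = 41 (S = 15 + 26 = 41)
Q(x) = 5/8 (Q(x) = 5/8 - 1*0 = 5/8 + 0 = 5/8)
S*Q(-3) - 387 = 41*(5/8) - 387 = 205/8 - 387 = -2891/8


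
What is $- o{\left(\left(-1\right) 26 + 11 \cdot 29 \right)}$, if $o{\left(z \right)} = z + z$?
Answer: $-586$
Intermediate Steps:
$o{\left(z \right)} = 2 z$
$- o{\left(\left(-1\right) 26 + 11 \cdot 29 \right)} = - 2 \left(\left(-1\right) 26 + 11 \cdot 29\right) = - 2 \left(-26 + 319\right) = - 2 \cdot 293 = \left(-1\right) 586 = -586$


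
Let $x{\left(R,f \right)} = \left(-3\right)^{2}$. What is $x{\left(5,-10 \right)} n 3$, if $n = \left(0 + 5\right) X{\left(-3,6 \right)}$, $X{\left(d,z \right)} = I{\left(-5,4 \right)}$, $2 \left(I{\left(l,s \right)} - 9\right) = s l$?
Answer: $-135$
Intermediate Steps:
$x{\left(R,f \right)} = 9$
$I{\left(l,s \right)} = 9 + \frac{l s}{2}$ ($I{\left(l,s \right)} = 9 + \frac{s l}{2} = 9 + \frac{l s}{2}$)
$X{\left(d,z \right)} = -1$ ($X{\left(d,z \right)} = 9 + \frac{1}{2} \left(-5\right) 4 = 9 - 10 = -1$)
$n = -5$ ($n = \left(0 + 5\right) \left(-1\right) = 5 \left(-1\right) = -5$)
$x{\left(5,-10 \right)} n 3 = 9 \left(\left(-5\right) 3\right) = 9 \left(-15\right) = -135$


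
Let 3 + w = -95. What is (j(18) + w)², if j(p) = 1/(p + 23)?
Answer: 16136289/1681 ≈ 9599.2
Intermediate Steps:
j(p) = 1/(23 + p)
w = -98 (w = -3 - 95 = -98)
(j(18) + w)² = (1/(23 + 18) - 98)² = (1/41 - 98)² = (-4017/41)² = 16136289/1681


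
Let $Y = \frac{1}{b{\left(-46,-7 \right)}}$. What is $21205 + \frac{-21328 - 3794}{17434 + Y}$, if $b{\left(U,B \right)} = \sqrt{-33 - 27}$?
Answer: $\frac{386682125543125}{18236661361} - \frac{50244 i \sqrt{15}}{18236661361} \approx 21204.0 - 1.067 \cdot 10^{-5} i$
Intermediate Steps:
$b{\left(U,B \right)} = 2 i \sqrt{15}$ ($b{\left(U,B \right)} = \sqrt{-60} = 2 i \sqrt{15}$)
$Y = - \frac{i \sqrt{15}}{30}$ ($Y = \frac{1}{2 i \sqrt{15}} = - \frac{i \sqrt{15}}{30} \approx - 0.1291 i$)
$21205 + \frac{-21328 - 3794}{17434 + Y} = 21205 + \frac{-21328 - 3794}{17434 - \frac{i \sqrt{15}}{30}} = 21205 - \frac{25122}{17434 - \frac{i \sqrt{15}}{30}}$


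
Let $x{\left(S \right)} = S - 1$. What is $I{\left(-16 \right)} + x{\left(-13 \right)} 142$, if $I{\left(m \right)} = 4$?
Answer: $-1984$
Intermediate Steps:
$x{\left(S \right)} = -1 + S$ ($x{\left(S \right)} = S - 1 = -1 + S$)
$I{\left(-16 \right)} + x{\left(-13 \right)} 142 = 4 + \left(-1 - 13\right) 142 = 4 - 1988 = -1984$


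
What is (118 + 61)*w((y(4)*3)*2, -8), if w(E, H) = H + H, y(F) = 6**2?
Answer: -2864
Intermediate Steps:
y(F) = 36
w(E, H) = 2*H
(118 + 61)*w((y(4)*3)*2, -8) = (118 + 61)*(2*(-8)) = 179*(-16) = -2864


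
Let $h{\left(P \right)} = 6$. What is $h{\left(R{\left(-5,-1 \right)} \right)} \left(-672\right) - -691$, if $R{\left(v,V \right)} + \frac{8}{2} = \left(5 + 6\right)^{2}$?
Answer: $-3341$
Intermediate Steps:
$R{\left(v,V \right)} = 117$ ($R{\left(v,V \right)} = -4 + \left(5 + 6\right)^{2} = -4 + 11^{2} = -4 + 121 = 117$)
$h{\left(R{\left(-5,-1 \right)} \right)} \left(-672\right) - -691 = 6 \left(-672\right) - -691 = -4032 + 691 = -3341$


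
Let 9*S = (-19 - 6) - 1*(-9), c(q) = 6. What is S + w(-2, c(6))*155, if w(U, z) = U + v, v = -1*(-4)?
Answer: 2774/9 ≈ 308.22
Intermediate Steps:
v = 4
w(U, z) = 4 + U (w(U, z) = U + 4 = 4 + U)
S = -16/9 (S = ((-19 - 6) - 1*(-9))/9 = (-25 + 9)/9 = (1/9)*(-16) = -16/9 ≈ -1.7778)
S + w(-2, c(6))*155 = -16/9 + (4 - 2)*155 = -16/9 + 2*155 = -16/9 + 310 = 2774/9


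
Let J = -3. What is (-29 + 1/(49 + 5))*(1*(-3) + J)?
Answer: 1565/9 ≈ 173.89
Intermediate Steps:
(-29 + 1/(49 + 5))*(1*(-3) + J) = (-29 + 1/(49 + 5))*(1*(-3) - 3) = (-29 + 1/54)*(-3 - 3) = (-29 + 1/54)*(-6) = -1565/54*(-6) = 1565/9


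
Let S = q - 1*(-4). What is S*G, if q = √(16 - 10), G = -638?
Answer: -2552 - 638*√6 ≈ -4114.8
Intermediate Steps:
q = √6 ≈ 2.4495
S = 4 + √6 (S = √6 - 1*(-4) = √6 + 4 = 4 + √6 ≈ 6.4495)
S*G = (4 + √6)*(-638) = -2552 - 638*√6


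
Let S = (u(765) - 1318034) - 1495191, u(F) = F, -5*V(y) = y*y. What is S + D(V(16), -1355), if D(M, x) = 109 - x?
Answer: -2810996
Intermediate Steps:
V(y) = -y**2/5 (V(y) = -y*y/5 = -y**2/5)
S = -2812460 (S = (765 - 1318034) - 1495191 = -1317269 - 1495191 = -2812460)
S + D(V(16), -1355) = -2812460 + (109 - 1*(-1355)) = -2812460 + (109 + 1355) = -2812460 + 1464 = -2810996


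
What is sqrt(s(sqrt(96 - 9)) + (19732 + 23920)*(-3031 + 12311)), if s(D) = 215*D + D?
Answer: 2*sqrt(101272640 + 54*sqrt(87)) ≈ 20127.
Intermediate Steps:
s(D) = 216*D
sqrt(s(sqrt(96 - 9)) + (19732 + 23920)*(-3031 + 12311)) = sqrt(216*sqrt(96 - 9) + (19732 + 23920)*(-3031 + 12311)) = sqrt(216*sqrt(87) + 43652*9280) = sqrt(216*sqrt(87) + 405090560) = sqrt(405090560 + 216*sqrt(87))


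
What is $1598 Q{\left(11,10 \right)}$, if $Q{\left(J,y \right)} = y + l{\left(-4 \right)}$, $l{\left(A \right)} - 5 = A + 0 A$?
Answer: $17578$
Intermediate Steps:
$l{\left(A \right)} = 5 + A$ ($l{\left(A \right)} = 5 + \left(A + 0 A\right) = 5 + \left(A + 0\right) = 5 + A$)
$Q{\left(J,y \right)} = 1 + y$ ($Q{\left(J,y \right)} = y + \left(5 - 4\right) = y + 1 = 1 + y$)
$1598 Q{\left(11,10 \right)} = 1598 \left(1 + 10\right) = 1598 \cdot 11 = 17578$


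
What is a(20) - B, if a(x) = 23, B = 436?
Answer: -413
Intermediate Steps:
a(20) - B = 23 - 1*436 = 23 - 436 = -413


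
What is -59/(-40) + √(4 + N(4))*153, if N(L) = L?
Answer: 59/40 + 306*√2 ≈ 434.22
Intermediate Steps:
-59/(-40) + √(4 + N(4))*153 = -59/(-40) + √(4 + 4)*153 = -59*(-1/40) + √8*153 = 59/40 + (2*√2)*153 = 59/40 + 306*√2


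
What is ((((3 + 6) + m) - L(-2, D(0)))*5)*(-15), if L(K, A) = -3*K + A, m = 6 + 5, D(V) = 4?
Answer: -750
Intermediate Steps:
m = 11
L(K, A) = A - 3*K
((((3 + 6) + m) - L(-2, D(0)))*5)*(-15) = ((((3 + 6) + 11) - (4 - 3*(-2)))*5)*(-15) = (((9 + 11) - (4 + 6))*5)*(-15) = ((20 - 1*10)*5)*(-15) = ((20 - 10)*5)*(-15) = (10*5)*(-15) = 50*(-15) = -750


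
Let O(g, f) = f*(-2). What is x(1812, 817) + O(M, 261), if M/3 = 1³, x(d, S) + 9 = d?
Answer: 1281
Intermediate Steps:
x(d, S) = -9 + d
M = 3 (M = 3*1³ = 3*1 = 3)
O(g, f) = -2*f
x(1812, 817) + O(M, 261) = (-9 + 1812) - 2*261 = 1803 - 522 = 1281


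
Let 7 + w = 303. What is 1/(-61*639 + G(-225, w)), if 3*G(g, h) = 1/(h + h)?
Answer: -1776/69226703 ≈ -2.5655e-5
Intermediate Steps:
w = 296 (w = -7 + 303 = 296)
G(g, h) = 1/(6*h) (G(g, h) = 1/(3*(h + h)) = 1/(3*((2*h))) = (1/(2*h))/3 = 1/(6*h))
1/(-61*639 + G(-225, w)) = 1/(-61*639 + (1/6)/296) = 1/(-38979 + (1/6)*(1/296)) = 1/(-38979 + 1/1776) = 1/(-69226703/1776) = -1776/69226703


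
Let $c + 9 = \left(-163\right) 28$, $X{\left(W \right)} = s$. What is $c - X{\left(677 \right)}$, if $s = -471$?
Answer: $-4102$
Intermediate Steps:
$X{\left(W \right)} = -471$
$c = -4573$ ($c = -9 - 4564 = -4573$)
$c - X{\left(677 \right)} = -4573 - -471 = -4573 + 471 = -4102$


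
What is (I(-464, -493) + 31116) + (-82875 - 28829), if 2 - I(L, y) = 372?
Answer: -80958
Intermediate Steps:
I(L, y) = -370 (I(L, y) = 2 - 1*372 = 2 - 372 = -370)
(I(-464, -493) + 31116) + (-82875 - 28829) = (-370 + 31116) + (-82875 - 28829) = 30746 - 111704 = -80958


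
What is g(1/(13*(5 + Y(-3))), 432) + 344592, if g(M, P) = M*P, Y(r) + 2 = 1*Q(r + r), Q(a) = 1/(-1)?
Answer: 4479912/13 ≈ 3.4461e+5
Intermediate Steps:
Q(a) = -1
Y(r) = -3 (Y(r) = -2 + 1*(-1) = -2 - 1 = -3)
g(1/(13*(5 + Y(-3))), 432) + 344592 = 432/(13*(5 - 3)) + 344592 = 432/(13*2) + 344592 = 432/26 + 344592 = (1/26)*432 + 344592 = 216/13 + 344592 = 4479912/13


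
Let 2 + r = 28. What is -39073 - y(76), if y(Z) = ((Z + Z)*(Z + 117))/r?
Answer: -522617/13 ≈ -40201.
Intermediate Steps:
r = 26 (r = -2 + 28 = 26)
y(Z) = Z*(117 + Z)/13 (y(Z) = ((Z + Z)*(Z + 117))/26 = ((2*Z)*(117 + Z))*(1/26) = (2*Z*(117 + Z))*(1/26) = Z*(117 + Z)/13)
-39073 - y(76) = -39073 - 76*(117 + 76)/13 = -39073 - 76*193/13 = -39073 - 1*14668/13 = -39073 - 14668/13 = -522617/13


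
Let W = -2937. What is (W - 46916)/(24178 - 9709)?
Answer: -49853/14469 ≈ -3.4455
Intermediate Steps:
(W - 46916)/(24178 - 9709) = (-2937 - 46916)/(24178 - 9709) = -49853/14469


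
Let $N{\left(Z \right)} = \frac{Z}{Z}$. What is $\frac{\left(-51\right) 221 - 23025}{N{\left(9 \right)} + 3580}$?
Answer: $- \frac{34296}{3581} \approx -9.5772$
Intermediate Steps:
$N{\left(Z \right)} = 1$
$\frac{\left(-51\right) 221 - 23025}{N{\left(9 \right)} + 3580} = \frac{\left(-51\right) 221 - 23025}{1 + 3580} = \frac{-11271 - 23025}{3581} = \left(-34296\right) \frac{1}{3581} = - \frac{34296}{3581}$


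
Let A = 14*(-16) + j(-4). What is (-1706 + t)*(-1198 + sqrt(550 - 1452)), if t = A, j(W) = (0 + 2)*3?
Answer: 2304952 - 1924*I*sqrt(902) ≈ 2.305e+6 - 57784.0*I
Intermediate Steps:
j(W) = 6 (j(W) = 2*3 = 6)
A = -218 (A = 14*(-16) + 6 = -224 + 6 = -218)
t = -218
(-1706 + t)*(-1198 + sqrt(550 - 1452)) = (-1706 - 218)*(-1198 + sqrt(550 - 1452)) = -1924*(-1198 + sqrt(-902)) = -1924*(-1198 + I*sqrt(902)) = 2304952 - 1924*I*sqrt(902)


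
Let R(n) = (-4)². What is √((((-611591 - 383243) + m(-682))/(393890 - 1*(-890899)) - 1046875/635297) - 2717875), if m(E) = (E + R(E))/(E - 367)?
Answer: 5*I*√79699952385565689522150787585820502/856217504602317 ≈ 1648.6*I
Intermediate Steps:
R(n) = 16
m(E) = (16 + E)/(-367 + E) (m(E) = (E + 16)/(E - 367) = (16 + E)/(-367 + E))
√((((-611591 - 383243) + m(-682))/(393890 - 1*(-890899)) - 1046875/635297) - 2717875) = √((((-611591 - 383243) + (16 - 682)/(-367 - 682))/(393890 - 1*(-890899)) - 1046875/635297) - 2717875) = √(((-994834 - 666/(-1049))/(393890 + 890899) - 1046875*1/635297) - 2717875) = √(((-994834 - 1/1049*(-666))/1284789 - 1046875/635297) - 2717875) = √(((-994834 + 666/1049)*(1/1284789) - 1046875/635297) - 2717875) = √((-1043580200/1049*1/1284789 - 1046875/635297) - 2717875) = √((-1043580200/1347743661 - 1046875/635297) - 2717875) = √(-2073902515428775/856217504602317 - 2717875) = √(-2327094224223537745150/856217504602317) = 5*I*√79699952385565689522150787585820502/856217504602317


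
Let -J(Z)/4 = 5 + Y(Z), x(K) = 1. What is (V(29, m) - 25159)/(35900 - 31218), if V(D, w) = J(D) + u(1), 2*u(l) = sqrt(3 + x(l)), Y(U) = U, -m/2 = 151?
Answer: -12647/2341 ≈ -5.4024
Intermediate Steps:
m = -302 (m = -2*151 = -302)
J(Z) = -20 - 4*Z (J(Z) = -4*(5 + Z) = -20 - 4*Z)
u(l) = 1 (u(l) = sqrt(3 + 1)/2 = sqrt(4)/2 = (1/2)*2 = 1)
V(D, w) = -19 - 4*D (V(D, w) = (-20 - 4*D) + 1 = -19 - 4*D)
(V(29, m) - 25159)/(35900 - 31218) = ((-19 - 4*29) - 25159)/(35900 - 31218) = ((-19 - 116) - 25159)/4682 = (-135 - 25159)*(1/4682) = -25294*1/4682 = -12647/2341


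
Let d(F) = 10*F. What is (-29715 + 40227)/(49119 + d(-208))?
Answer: 10512/47039 ≈ 0.22347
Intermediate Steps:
(-29715 + 40227)/(49119 + d(-208)) = (-29715 + 40227)/(49119 + 10*(-208)) = 10512/(49119 - 2080) = 10512/47039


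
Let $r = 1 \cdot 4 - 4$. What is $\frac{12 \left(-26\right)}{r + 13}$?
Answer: $-24$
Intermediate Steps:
$r = 0$ ($r = 4 - 4 = 0$)
$\frac{12 \left(-26\right)}{r + 13} = \frac{12 \left(-26\right)}{0 + 13} = - \frac{312}{13} = \left(-312\right) \frac{1}{13} = -24$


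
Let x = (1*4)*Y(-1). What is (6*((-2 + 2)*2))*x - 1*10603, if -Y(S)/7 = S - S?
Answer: -10603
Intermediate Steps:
Y(S) = 0 (Y(S) = -7*(S - S) = -7*0 = 0)
x = 0 (x = (1*4)*0 = 4*0 = 0)
(6*((-2 + 2)*2))*x - 1*10603 = (6*((-2 + 2)*2))*0 - 1*10603 = (6*(0*2))*0 - 10603 = (6*0)*0 - 10603 = 0*0 - 10603 = 0 - 10603 = -10603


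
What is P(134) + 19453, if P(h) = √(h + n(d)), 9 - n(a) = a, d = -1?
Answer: 19465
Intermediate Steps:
n(a) = 9 - a
P(h) = √(10 + h) (P(h) = √(h + (9 - 1*(-1))) = √(h + (9 + 1)) = √(h + 10) = √(10 + h))
P(134) + 19453 = √(10 + 134) + 19453 = √144 + 19453 = 12 + 19453 = 19465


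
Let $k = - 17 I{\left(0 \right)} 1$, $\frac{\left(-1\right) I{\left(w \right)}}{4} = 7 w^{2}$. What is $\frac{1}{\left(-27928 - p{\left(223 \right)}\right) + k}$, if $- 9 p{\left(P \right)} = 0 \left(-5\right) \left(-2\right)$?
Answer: $- \frac{1}{27928} \approx -3.5806 \cdot 10^{-5}$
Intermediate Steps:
$p{\left(P \right)} = 0$ ($p{\left(P \right)} = - \frac{0 \left(-5\right) \left(-2\right)}{9} = - \frac{0 \left(-2\right)}{9} = \left(- \frac{1}{9}\right) 0 = 0$)
$I{\left(w \right)} = - 28 w^{2}$ ($I{\left(w \right)} = - 4 \cdot 7 w^{2} = - 28 w^{2}$)
$k = 0$ ($k = - 17 \left(- 28 \cdot 0^{2}\right) 1 = - 17 \left(\left(-28\right) 0\right) 1 = \left(-17\right) 0 \cdot 1 = 0 \cdot 1 = 0$)
$\frac{1}{\left(-27928 - p{\left(223 \right)}\right) + k} = \frac{1}{\left(-27928 - 0\right) + 0} = \frac{1}{\left(-27928 + 0\right) + 0} = \frac{1}{-27928 + 0} = \frac{1}{-27928} = - \frac{1}{27928}$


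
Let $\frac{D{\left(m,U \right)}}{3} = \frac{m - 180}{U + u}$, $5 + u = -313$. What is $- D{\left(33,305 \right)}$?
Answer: $- \frac{441}{13} \approx -33.923$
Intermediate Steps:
$u = -318$ ($u = -5 - 313 = -318$)
$D{\left(m,U \right)} = \frac{3 \left(-180 + m\right)}{-318 + U}$ ($D{\left(m,U \right)} = 3 \frac{m - 180}{U - 318} = 3 \frac{-180 + m}{-318 + U} = \frac{3 \left(-180 + m\right)}{-318 + U}$)
$- D{\left(33,305 \right)} = - \frac{3 \left(-180 + 33\right)}{-318 + 305} = - \frac{3 \left(-147\right)}{-13} = - \frac{3 \left(-1\right) \left(-147\right)}{13} = \left(-1\right) \frac{441}{13} = - \frac{441}{13}$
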